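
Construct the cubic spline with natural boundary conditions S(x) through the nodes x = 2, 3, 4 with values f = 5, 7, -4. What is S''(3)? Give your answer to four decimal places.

-19.5000

Put σ_i = S'' at the i-th knot. Here h = (1, 1) and Δ = (2, -11), so the interior equations h_(i-1)·σ_(i-1) + 2(h_(i-1)+h_i)·σ_i + h_i·σ_(i+1) = 6(Δ_i − Δ_(i-1)) read
  1·σ_0 + 4·σ_1 + 1·σ_2 = 6(Δ_1 - Δ_0) = -78
Natural end conditions: σ_0 = σ_2 = 0.
Hence σ_0 = 0, σ_1 = -39/2, σ_2 = 0.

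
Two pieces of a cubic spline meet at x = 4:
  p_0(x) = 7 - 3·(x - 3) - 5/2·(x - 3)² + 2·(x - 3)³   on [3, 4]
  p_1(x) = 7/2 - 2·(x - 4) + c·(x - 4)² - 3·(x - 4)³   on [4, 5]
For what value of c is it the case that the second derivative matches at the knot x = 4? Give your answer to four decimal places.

3.5000

p_0''(x) = -5 + 12·(x - 3), so p_0''(4) = 7. On the right, p_1''(4) = 2c, so c = 7/2.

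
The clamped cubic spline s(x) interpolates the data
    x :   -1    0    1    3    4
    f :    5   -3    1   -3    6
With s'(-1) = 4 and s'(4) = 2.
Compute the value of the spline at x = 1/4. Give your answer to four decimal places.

-3.2246

Write M_i for s''(x_i). With h_i = 1, 1, 2, 1 and divided differences Δ_i = -8, 4, -2, 9, the continuity of s' gives the tridiagonal system
  1·M_0 + 4·M_1 + 1·M_2 = 6(Δ_1 - Δ_0) = 72
  1·M_1 + 6·M_2 + 2·M_3 = 6(Δ_2 - Δ_1) = -36
  2·M_2 + 6·M_3 + 1·M_4 = 6(Δ_3 - Δ_2) = 66
Clamped end conditions give two more equations: 2h_0·M_0 + h_0·M_1 = 6(Δ_0 - s'(-1)) = -72 and h_3·M_3 + 2h_3·M_4 = 6(s'(4) - Δ_3) = -42.
Forward elimination and back-substitution give M_0 = -217/4, M_1 = 73/2, M_2 = -79/4, M_3 = 23, M_4 = -65/2.
On [0, 1], s(x) = -3 - 39/8·x + 73/4·x² - 75/8·x³.
With x = 1/4: s(1/4) = -1651/512.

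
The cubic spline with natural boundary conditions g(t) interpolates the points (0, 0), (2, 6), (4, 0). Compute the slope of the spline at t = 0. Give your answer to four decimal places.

4.5000

With σ_i denoting the second derivative at x_i, h_i = 2, 2, and Δ_i = (y_(i+1) − y_i)/h_i = 3, -3:
  2·σ_0 + 8·σ_1 + 2·σ_2 = 6(Δ_1 - Δ_0) = -36
Natural end conditions: σ_0 = σ_2 = 0.
Hence σ_0 = 0, σ_1 = -9/2, σ_2 = 0.
On [0, 2], g'(t) = b_0 + 2c_0·t + 3d_0·t² with b_0 = Δ_0 - h_0(2σ_0 + σ_1)/6 = 9/2, c_0 = σ_0/2 = 0, d_0 = (σ_1 - σ_0)/(6h_0) = -3/8. So g'(0) = 9/2.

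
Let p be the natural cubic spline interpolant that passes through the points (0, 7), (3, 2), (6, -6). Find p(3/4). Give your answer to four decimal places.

5.9258

Write M_i for p''(x_i). With h_i = 3, 3 and divided differences Δ_i = -5/3, -8/3, the continuity of p' gives the tridiagonal system
  3·M_0 + 12·M_1 + 3·M_2 = 6(Δ_1 - Δ_0) = -6
Natural end conditions: M_0 = M_2 = 0.
Forward elimination and back-substitution give M_0 = 0, M_1 = -1/2, M_2 = 0.
On [0, 3], p(x) = 7 - 17/12·x + 0·x² - 1/36·x³.
With x = 3/4: p(3/4) = 1517/256.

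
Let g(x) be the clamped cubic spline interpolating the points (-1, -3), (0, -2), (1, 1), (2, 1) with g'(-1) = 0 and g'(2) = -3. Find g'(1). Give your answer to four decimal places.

Put M_i = g'' at the i-th knot. Here h = (1, 1, 1) and Δ = (1, 3, 0), so the interior equations h_(i-1)·M_(i-1) + 2(h_(i-1)+h_i)·M_i + h_i·M_(i+1) = 6(Δ_i − Δ_(i-1)) read
  1·M_0 + 4·M_1 + 1·M_2 = 6(Δ_1 - Δ_0) = 12
  1·M_1 + 4·M_2 + 1·M_3 = 6(Δ_2 - Δ_1) = -18
Clamped end conditions give two more equations: 2h_0·M_0 + h_0·M_1 = 6(Δ_0 - g'(-1)) = 6 and h_2·M_2 + 2h_2·M_3 = 6(g'(2) - Δ_2) = -18.
Forward elimination and back-substitution give M_0 = 6/5, M_1 = 18/5, M_2 = -18/5, M_3 = -36/5.
On [1, 2], g'(x) = b_2 + 2c_2·(x - 1) + 3d_2·(x - 1)² with b_2 = Δ_2 - h_2(2M_2 + M_3)/6 = 12/5, c_2 = M_2/2 = -9/5, d_2 = (M_3 - M_2)/(6h_2) = -3/5. So g'(1) = 12/5.

2.4000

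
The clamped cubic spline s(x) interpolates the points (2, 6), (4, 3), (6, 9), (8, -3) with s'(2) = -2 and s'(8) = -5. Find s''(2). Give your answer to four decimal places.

Let m_i = s''(x_i). Step sizes h_i = 2, 2, 2; slopes of the chords Δ_i = (y_(i+1) - y_i)/h_i = -3/2, 3, -6.
  2·m_0 + 8·m_1 + 2·m_2 = 6(Δ_1 - Δ_0) = 27
  2·m_1 + 8·m_2 + 2·m_3 = 6(Δ_2 - Δ_1) = -54
Clamped end conditions give two more equations: 2h_0·m_0 + h_0·m_1 = 6(Δ_0 - s'(2)) = 3 and h_2·m_2 + 2h_2·m_3 = 6(s'(8) - Δ_2) = 6.
Forward elimination and back-substitution give m_0 = -5/2, m_1 = 13/2, m_2 = -10, m_3 = 13/2.

-2.5000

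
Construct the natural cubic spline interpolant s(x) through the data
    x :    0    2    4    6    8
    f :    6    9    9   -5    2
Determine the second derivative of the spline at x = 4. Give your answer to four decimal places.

-7.9286

With M_i denoting the second derivative at x_i, h_i = 2, 2, 2, 2, and Δ_i = (y_(i+1) − y_i)/h_i = 3/2, 0, -7, 7/2:
  2·M_0 + 8·M_1 + 2·M_2 = 6(Δ_1 - Δ_0) = -9
  2·M_1 + 8·M_2 + 2·M_3 = 6(Δ_2 - Δ_1) = -42
  2·M_2 + 8·M_3 + 2·M_4 = 6(Δ_3 - Δ_2) = 63
Natural end conditions: M_0 = M_4 = 0.
Forward elimination and back-substitution give M_0 = 0, M_1 = 6/7, M_2 = -111/14, M_3 = 69/7, M_4 = 0.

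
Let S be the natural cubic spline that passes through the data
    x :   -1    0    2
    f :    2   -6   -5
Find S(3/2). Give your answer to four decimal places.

With m_i denoting the second derivative at x_i, h_i = 1, 2, and Δ_i = (y_(i+1) − y_i)/h_i = -8, 1/2:
  1·m_0 + 6·m_1 + 2·m_2 = 6(Δ_1 - Δ_0) = 51
Natural end conditions: m_0 = m_2 = 0.
Solving the tridiagonal system: m_0 = 0, m_1 = 17/2, m_2 = 0.
On [0, 2], S(x) = -6 - 31/6·x + 17/4·x² - 17/24·x³.
With x = 3/2: S(3/2) = -421/64.

-6.5781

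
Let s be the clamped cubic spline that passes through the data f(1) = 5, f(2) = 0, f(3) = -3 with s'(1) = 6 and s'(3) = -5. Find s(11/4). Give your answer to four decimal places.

-2.1211

Write σ_i for s''(x_i). With h_i = 1, 1 and divided differences Δ_i = -5, -3, the continuity of s' gives the tridiagonal system
  1·σ_0 + 4·σ_1 + 1·σ_2 = 6(Δ_1 - Δ_0) = 12
Clamped end conditions give two more equations: 2h_0·σ_0 + h_0·σ_1 = 6(Δ_0 - s'(1)) = -66 and h_1·σ_1 + 2h_1·σ_2 = 6(s'(3) - Δ_1) = -12.
Solving: σ_0 = -83/2, σ_1 = 17, σ_2 = -29/2.
On [2, 3], s(x) = 0 - 25/4·(x - 2) + 17/2·(x - 2)² - 21/4·(x - 2)³.
With (x - 2) = 3/4: s(11/4) = -543/256.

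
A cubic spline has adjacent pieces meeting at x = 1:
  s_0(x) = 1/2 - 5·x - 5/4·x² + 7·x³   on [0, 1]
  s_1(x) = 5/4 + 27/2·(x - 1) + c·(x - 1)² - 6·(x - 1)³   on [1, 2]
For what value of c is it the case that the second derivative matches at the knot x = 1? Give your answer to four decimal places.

s_0''(x) = -5/2 + 42·x, so s_0''(1) = 79/2. On the right, s_1''(1) = 2c, so c = 79/4.

19.7500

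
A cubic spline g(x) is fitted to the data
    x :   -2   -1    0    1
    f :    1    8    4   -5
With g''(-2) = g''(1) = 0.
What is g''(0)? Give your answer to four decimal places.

-3.6000

Put σ_i = g'' at the i-th knot. Here h = (1, 1, 1) and Δ = (7, -4, -9), so the interior equations h_(i-1)·σ_(i-1) + 2(h_(i-1)+h_i)·σ_i + h_i·σ_(i+1) = 6(Δ_i − Δ_(i-1)) read
  1·σ_0 + 4·σ_1 + 1·σ_2 = 6(Δ_1 - Δ_0) = -66
  1·σ_1 + 4·σ_2 + 1·σ_3 = 6(Δ_2 - Δ_1) = -30
Natural end conditions: σ_0 = σ_3 = 0.
Hence σ_0 = 0, σ_1 = -78/5, σ_2 = -18/5, σ_3 = 0.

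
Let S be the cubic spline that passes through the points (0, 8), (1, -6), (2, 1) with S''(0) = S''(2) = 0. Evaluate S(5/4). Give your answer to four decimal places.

Write m_i for S''(x_i). With h_i = 1, 1 and divided differences Δ_i = -14, 7, the continuity of S' gives the tridiagonal system
  1·m_0 + 4·m_1 + 1·m_2 = 6(Δ_1 - Δ_0) = 126
Natural end conditions: m_0 = m_2 = 0.
Hence m_0 = 0, m_1 = 63/2, m_2 = 0.
On [1, 2], S(x) = -6 - 7/2·(x - 1) + 63/4·(x - 1)² - 21/4·(x - 1)³.
With (x - 1) = 1/4: S(5/4) = -1529/256.

-5.9727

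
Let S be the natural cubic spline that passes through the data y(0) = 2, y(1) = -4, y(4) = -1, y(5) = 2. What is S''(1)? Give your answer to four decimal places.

5.4545

Write M_i for S''(x_i). With h_i = 1, 3, 1 and divided differences Δ_i = -6, 1, 3, the continuity of S' gives the tridiagonal system
  1·M_0 + 8·M_1 + 3·M_2 = 6(Δ_1 - Δ_0) = 42
  3·M_1 + 8·M_2 + 1·M_3 = 6(Δ_2 - Δ_1) = 12
Natural end conditions: M_0 = M_3 = 0.
Forward elimination and back-substitution give M_0 = 0, M_1 = 60/11, M_2 = -6/11, M_3 = 0.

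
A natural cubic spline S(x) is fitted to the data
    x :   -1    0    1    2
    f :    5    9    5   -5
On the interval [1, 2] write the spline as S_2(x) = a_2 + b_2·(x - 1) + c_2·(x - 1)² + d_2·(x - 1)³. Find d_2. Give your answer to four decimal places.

1.0667

Let M_i = S''(x_i). Step sizes h_i = 1, 1, 1; slopes of the chords Δ_i = (y_(i+1) - y_i)/h_i = 4, -4, -10.
  1·M_0 + 4·M_1 + 1·M_2 = 6(Δ_1 - Δ_0) = -48
  1·M_1 + 4·M_2 + 1·M_3 = 6(Δ_2 - Δ_1) = -36
Natural end conditions: M_0 = M_3 = 0.
Hence M_0 = 0, M_1 = -52/5, M_2 = -32/5, M_3 = 0.
On [1, 2], with S_2(x) = a_2 + b_2·(x - 1) + c_2·(x - 1)² + d_2·(x - 1)³: c_2 = M_2/2 = -16/5, d_2 = (M_3 - M_2)/(6h_2) = 16/15, b_2 = Δ_2 - h_2(2M_2 + M_3)/6 = -118/15.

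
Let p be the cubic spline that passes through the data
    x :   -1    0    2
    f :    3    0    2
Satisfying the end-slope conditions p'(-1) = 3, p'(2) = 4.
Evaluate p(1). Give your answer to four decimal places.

-1.0417

Write m_i for p''(x_i). With h_i = 1, 2 and divided differences Δ_i = -3, 1, the continuity of p' gives the tridiagonal system
  1·m_0 + 6·m_1 + 2·m_2 = 6(Δ_1 - Δ_0) = 24
Clamped end conditions give two more equations: 2h_0·m_0 + h_0·m_1 = 6(Δ_0 - p'(-1)) = -36 and h_1·m_1 + 2h_1·m_2 = 6(p'(2) - Δ_1) = 18.
Forward elimination and back-substitution give m_0 = -65/3, m_1 = 22/3, m_2 = 5/6.
On [0, 2], p(x) = 0 - 25/6·x + 11/3·x² - 13/24·x³.
With x = 1: p(1) = -25/24.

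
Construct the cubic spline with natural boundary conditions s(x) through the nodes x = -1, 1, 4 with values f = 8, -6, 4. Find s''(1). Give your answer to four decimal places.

6.2000

With M_i denoting the second derivative at x_i, h_i = 2, 3, and Δ_i = (y_(i+1) − y_i)/h_i = -7, 10/3:
  2·M_0 + 10·M_1 + 3·M_2 = 6(Δ_1 - Δ_0) = 62
Natural end conditions: M_0 = M_2 = 0.
Hence M_0 = 0, M_1 = 31/5, M_2 = 0.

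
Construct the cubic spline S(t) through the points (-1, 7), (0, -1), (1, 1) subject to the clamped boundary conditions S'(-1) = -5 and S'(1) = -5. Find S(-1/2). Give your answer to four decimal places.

With m_i denoting the second derivative at x_i, h_i = 1, 1, and Δ_i = (y_(i+1) − y_i)/h_i = -8, 2:
  1·m_0 + 4·m_1 + 1·m_2 = 6(Δ_1 - Δ_0) = 60
Clamped end conditions give two more equations: 2h_0·m_0 + h_0·m_1 = 6(Δ_0 - S'(-1)) = -18 and h_1·m_1 + 2h_1·m_2 = 6(S'(1) - Δ_1) = -42.
Solving: m_0 = -24, m_1 = 30, m_2 = -36.
On [-1, 0], S(t) = 7 - 5·(t + 1) - 12·(t + 1)² + 9·(t + 1)³.
With (t + 1) = 1/2: S(-1/2) = 21/8.

2.6250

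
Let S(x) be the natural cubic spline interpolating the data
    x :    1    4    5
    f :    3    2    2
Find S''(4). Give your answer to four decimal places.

With σ_i denoting the second derivative at x_i, h_i = 3, 1, and Δ_i = (y_(i+1) − y_i)/h_i = -1/3, 0:
  3·σ_0 + 8·σ_1 + 1·σ_2 = 6(Δ_1 - Δ_0) = 2
Natural end conditions: σ_0 = σ_2 = 0.
Forward elimination and back-substitution give σ_0 = 0, σ_1 = 1/4, σ_2 = 0.

0.2500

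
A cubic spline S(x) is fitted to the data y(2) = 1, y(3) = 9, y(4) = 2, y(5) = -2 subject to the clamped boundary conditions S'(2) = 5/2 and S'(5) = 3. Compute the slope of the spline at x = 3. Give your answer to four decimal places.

Let M_i = S''(x_i). Step sizes h_i = 1, 1, 1; slopes of the chords Δ_i = (y_(i+1) - y_i)/h_i = 8, -7, -4.
  1·M_0 + 4·M_1 + 1·M_2 = 6(Δ_1 - Δ_0) = -90
  1·M_1 + 4·M_2 + 1·M_3 = 6(Δ_2 - Δ_1) = 18
Clamped end conditions give two more equations: 2h_0·M_0 + h_0·M_1 = 6(Δ_0 - S'(2)) = 33 and h_2·M_2 + 2h_2·M_3 = 6(S'(5) - Δ_2) = 42.
Solving: M_0 = 494/15, M_1 = -493/15, M_2 = 128/15, M_3 = 251/15.
On [3, 4], S'(x) = b_1 + 2c_1·(x - 3) + 3d_1·(x - 3)² with b_1 = Δ_1 - h_1(2M_1 + M_2)/6 = 38/15, c_1 = M_1/2 = -493/30, d_1 = (M_2 - M_1)/(6h_1) = 69/10. So S'(3) = 38/15.

2.5333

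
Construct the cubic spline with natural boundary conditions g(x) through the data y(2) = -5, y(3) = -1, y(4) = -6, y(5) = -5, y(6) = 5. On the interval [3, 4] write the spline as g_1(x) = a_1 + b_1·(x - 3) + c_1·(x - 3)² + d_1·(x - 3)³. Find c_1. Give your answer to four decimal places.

-8.0357

Put σ_i = g'' at the i-th knot. Here h = (1, 1, 1, 1) and Δ = (4, -5, 1, 10), so the interior equations h_(i-1)·σ_(i-1) + 2(h_(i-1)+h_i)·σ_i + h_i·σ_(i+1) = 6(Δ_i − Δ_(i-1)) read
  1·σ_0 + 4·σ_1 + 1·σ_2 = 6(Δ_1 - Δ_0) = -54
  1·σ_1 + 4·σ_2 + 1·σ_3 = 6(Δ_2 - Δ_1) = 36
  1·σ_2 + 4·σ_3 + 1·σ_4 = 6(Δ_3 - Δ_2) = 54
Natural end conditions: σ_0 = σ_4 = 0.
Forward elimination and back-substitution give σ_0 = 0, σ_1 = -225/14, σ_2 = 72/7, σ_3 = 153/14, σ_4 = 0.
On [3, 4], with g_1(x) = a_1 + b_1·(x - 3) + c_1·(x - 3)² + d_1·(x - 3)³: c_1 = σ_1/2 = -225/28, d_1 = (σ_2 - σ_1)/(6h_1) = 123/28, b_1 = Δ_1 - h_1(2σ_1 + σ_2)/6 = -19/14.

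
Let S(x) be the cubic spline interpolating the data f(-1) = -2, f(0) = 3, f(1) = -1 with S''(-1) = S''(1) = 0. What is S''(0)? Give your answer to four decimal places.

-13.5000

Write m_i for S''(x_i). With h_i = 1, 1 and divided differences Δ_i = 5, -4, the continuity of S' gives the tridiagonal system
  1·m_0 + 4·m_1 + 1·m_2 = 6(Δ_1 - Δ_0) = -54
Natural end conditions: m_0 = m_2 = 0.
Hence m_0 = 0, m_1 = -27/2, m_2 = 0.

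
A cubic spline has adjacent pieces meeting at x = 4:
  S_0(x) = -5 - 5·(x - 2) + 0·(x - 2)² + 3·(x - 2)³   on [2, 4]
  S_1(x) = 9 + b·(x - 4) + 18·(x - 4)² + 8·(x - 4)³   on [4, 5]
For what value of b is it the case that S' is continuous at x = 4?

S_0'(x) = -5 + 0·(x - 2) + 9·(x - 2)², so S_0'(4) = 31. On the right, S_1'(4) = b, so b = 31.

31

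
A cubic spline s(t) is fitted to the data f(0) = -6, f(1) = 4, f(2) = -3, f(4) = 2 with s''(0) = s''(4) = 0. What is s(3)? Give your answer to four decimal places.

Let m_i = s''(x_i). Step sizes h_i = 1, 1, 2; slopes of the chords Δ_i = (y_(i+1) - y_i)/h_i = 10, -7, 5/2.
  1·m_0 + 4·m_1 + 1·m_2 = 6(Δ_1 - Δ_0) = -102
  1·m_1 + 6·m_2 + 2·m_3 = 6(Δ_2 - Δ_1) = 57
Natural end conditions: m_0 = m_3 = 0.
Forward elimination and back-substitution give m_0 = 0, m_1 = -669/23, m_2 = 330/23, m_3 = 0.
On [2, 4], s(t) = -3 - 325/46·(t - 2) + 165/23·(t - 2)² - 55/46·(t - 2)³.
With (t - 2) = 1: s(3) = -94/23.

-4.0870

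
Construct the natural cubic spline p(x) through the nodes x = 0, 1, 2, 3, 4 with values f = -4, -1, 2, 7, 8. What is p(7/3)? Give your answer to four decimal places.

3.7090

Let σ_i = p''(x_i). Step sizes h_i = 1, 1, 1, 1; slopes of the chords Δ_i = (y_(i+1) - y_i)/h_i = 3, 3, 5, 1.
  1·σ_0 + 4·σ_1 + 1·σ_2 = 6(Δ_1 - Δ_0) = 0
  1·σ_1 + 4·σ_2 + 1·σ_3 = 6(Δ_2 - Δ_1) = 12
  1·σ_2 + 4·σ_3 + 1·σ_4 = 6(Δ_3 - Δ_2) = -24
Natural end conditions: σ_0 = σ_4 = 0.
Hence σ_0 = 0, σ_1 = -9/7, σ_2 = 36/7, σ_3 = -51/7, σ_4 = 0.
On [2, 3], p(x) = 2 + 9/2·(x - 2) + 18/7·(x - 2)² - 29/14·(x - 2)³.
With (x - 2) = 1/3: p(7/3) = 701/189.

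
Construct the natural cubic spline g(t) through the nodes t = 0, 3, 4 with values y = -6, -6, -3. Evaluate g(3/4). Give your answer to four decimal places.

Put M_i = g'' at the i-th knot. Here h = (3, 1) and Δ = (0, 3), so the interior equations h_(i-1)·M_(i-1) + 2(h_(i-1)+h_i)·M_i + h_i·M_(i+1) = 6(Δ_i − Δ_(i-1)) read
  3·M_0 + 8·M_1 + 1·M_2 = 6(Δ_1 - Δ_0) = 18
Natural end conditions: M_0 = M_2 = 0.
Solving: M_0 = 0, M_1 = 9/4, M_2 = 0.
On [0, 3], g(t) = -6 - 9/8·t + 0·t² + 1/8·t³.
With t = 3/4: g(3/4) = -3477/512.

-6.7910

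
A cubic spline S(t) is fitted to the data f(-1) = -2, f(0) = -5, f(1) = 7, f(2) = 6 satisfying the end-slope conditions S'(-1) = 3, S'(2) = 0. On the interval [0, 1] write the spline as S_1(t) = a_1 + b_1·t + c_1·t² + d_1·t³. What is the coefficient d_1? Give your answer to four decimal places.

-12.6000

Let m_i = S''(x_i). Step sizes h_i = 1, 1, 1; slopes of the chords Δ_i = (y_(i+1) - y_i)/h_i = -3, 12, -1.
  1·m_0 + 4·m_1 + 1·m_2 = 6(Δ_1 - Δ_0) = 90
  1·m_1 + 4·m_2 + 1·m_3 = 6(Δ_2 - Δ_1) = -78
Clamped end conditions give two more equations: 2h_0·m_0 + h_0·m_1 = 6(Δ_0 - S'(-1)) = -36 and h_2·m_2 + 2h_2·m_3 = 6(S'(2) - Δ_2) = 6.
Solving the tridiagonal system: m_0 = -192/5, m_1 = 204/5, m_2 = -174/5, m_3 = 102/5.
On [0, 1], with S_1(t) = a_1 + b_1·t + c_1·t² + d_1·t³: c_1 = m_1/2 = 102/5, d_1 = (m_2 - m_1)/(6h_1) = -63/5, b_1 = Δ_1 - h_1(2m_1 + m_2)/6 = 21/5.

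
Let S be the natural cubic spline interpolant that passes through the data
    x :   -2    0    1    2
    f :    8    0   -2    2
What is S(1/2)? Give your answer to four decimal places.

Let M_i = S''(x_i). Step sizes h_i = 2, 1, 1; slopes of the chords Δ_i = (y_(i+1) - y_i)/h_i = -4, -2, 4.
  2·M_0 + 6·M_1 + 1·M_2 = 6(Δ_1 - Δ_0) = 12
  1·M_1 + 4·M_2 + 1·M_3 = 6(Δ_2 - Δ_1) = 36
Natural end conditions: M_0 = M_3 = 0.
Solving: M_0 = 0, M_1 = 12/23, M_2 = 204/23, M_3 = 0.
On [0, 1], S(x) = 0 - 84/23·x + 6/23·x² + 32/23·x³.
With x = 1/2: S(1/2) = -73/46.

-1.5870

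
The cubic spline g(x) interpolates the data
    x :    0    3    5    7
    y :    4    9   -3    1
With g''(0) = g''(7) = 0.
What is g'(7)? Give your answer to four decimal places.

Write m_i for g''(x_i). With h_i = 3, 2, 2 and divided differences Δ_i = 5/3, -6, 2, the continuity of g' gives the tridiagonal system
  3·m_0 + 10·m_1 + 2·m_2 = 6(Δ_1 - Δ_0) = -46
  2·m_1 + 8·m_2 + 2·m_3 = 6(Δ_2 - Δ_1) = 48
Natural end conditions: m_0 = m_3 = 0.
Hence m_0 = 0, m_1 = -116/19, m_2 = 143/19, m_3 = 0.
On [5, 7], g'(x) = b_2 + 2c_2·(x - 5) + 3d_2·(x - 5)² with b_2 = Δ_2 - h_2(2m_2 + m_3)/6 = -172/57, c_2 = m_2/2 = 143/38, d_2 = (m_3 - m_2)/(6h_2) = -143/228. So g'(7) = 257/57.

4.5088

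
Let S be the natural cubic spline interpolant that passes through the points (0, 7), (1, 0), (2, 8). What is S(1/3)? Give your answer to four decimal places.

Put M_i = S'' at the i-th knot. Here h = (1, 1) and Δ = (-7, 8), so the interior equations h_(i-1)·M_(i-1) + 2(h_(i-1)+h_i)·M_i + h_i·M_(i+1) = 6(Δ_i − Δ_(i-1)) read
  1·M_0 + 4·M_1 + 1·M_2 = 6(Δ_1 - Δ_0) = 90
Natural end conditions: M_0 = M_2 = 0.
Solving: M_0 = 0, M_1 = 45/2, M_2 = 0.
On [0, 1], S(t) = 7 - 43/4·t + 0·t² + 15/4·t³.
With t = 1/3: S(1/3) = 32/9.

3.5556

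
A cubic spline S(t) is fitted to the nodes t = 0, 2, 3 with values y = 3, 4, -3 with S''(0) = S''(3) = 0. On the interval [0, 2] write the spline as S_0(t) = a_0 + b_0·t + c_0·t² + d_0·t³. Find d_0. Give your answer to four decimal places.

-0.6250

Write M_i for S''(x_i). With h_i = 2, 1 and divided differences Δ_i = 1/2, -7, the continuity of S' gives the tridiagonal system
  2·M_0 + 6·M_1 + 1·M_2 = 6(Δ_1 - Δ_0) = -45
Natural end conditions: M_0 = M_2 = 0.
Hence M_0 = 0, M_1 = -15/2, M_2 = 0.
On [0, 2], with S_0(t) = a_0 + b_0·t + c_0·t² + d_0·t³: c_0 = M_0/2 = 0, d_0 = (M_1 - M_0)/(6h_0) = -5/8, b_0 = Δ_0 - h_0(2M_0 + M_1)/6 = 3.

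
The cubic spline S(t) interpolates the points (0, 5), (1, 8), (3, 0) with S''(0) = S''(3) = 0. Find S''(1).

With M_i denoting the second derivative at x_i, h_i = 1, 2, and Δ_i = (y_(i+1) − y_i)/h_i = 3, -4:
  1·M_0 + 6·M_1 + 2·M_2 = 6(Δ_1 - Δ_0) = -42
Natural end conditions: M_0 = M_2 = 0.
Solving: M_0 = 0, M_1 = -7, M_2 = 0.

-7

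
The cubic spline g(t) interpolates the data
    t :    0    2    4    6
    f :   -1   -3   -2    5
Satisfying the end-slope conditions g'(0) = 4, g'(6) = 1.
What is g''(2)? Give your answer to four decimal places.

Let M_i = g''(x_i). Step sizes h_i = 2, 2, 2; slopes of the chords Δ_i = (y_(i+1) - y_i)/h_i = -1, 1/2, 7/2.
  2·M_0 + 8·M_1 + 2·M_2 = 6(Δ_1 - Δ_0) = 9
  2·M_1 + 8·M_2 + 2·M_3 = 6(Δ_2 - Δ_1) = 18
Clamped end conditions give two more equations: 2h_0·M_0 + h_0·M_1 = 6(Δ_0 - g'(0)) = -30 and h_2·M_2 + 2h_2·M_3 = 6(g'(6) - Δ_2) = -15.
Hence M_0 = -44/5, M_1 = 13/5, M_2 = 29/10, M_3 = -26/5.

2.6000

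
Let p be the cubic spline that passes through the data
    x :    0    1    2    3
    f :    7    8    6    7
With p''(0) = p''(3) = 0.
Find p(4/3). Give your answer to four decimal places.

With M_i denoting the second derivative at x_i, h_i = 1, 1, 1, and Δ_i = (y_(i+1) − y_i)/h_i = 1, -2, 1:
  1·M_0 + 4·M_1 + 1·M_2 = 6(Δ_1 - Δ_0) = -18
  1·M_1 + 4·M_2 + 1·M_3 = 6(Δ_2 - Δ_1) = 18
Natural end conditions: M_0 = M_3 = 0.
Forward elimination and back-substitution give M_0 = 0, M_1 = -6, M_2 = 6, M_3 = 0.
On [1, 2], p(x) = 8 - 1·(x - 1) - 3·(x - 1)² + 2·(x - 1)³.
With (x - 1) = 1/3: p(4/3) = 200/27.

7.4074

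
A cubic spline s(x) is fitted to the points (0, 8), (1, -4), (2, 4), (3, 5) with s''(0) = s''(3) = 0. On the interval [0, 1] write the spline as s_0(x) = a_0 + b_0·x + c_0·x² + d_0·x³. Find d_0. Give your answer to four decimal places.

5.8000

Let m_i = s''(x_i). Step sizes h_i = 1, 1, 1; slopes of the chords Δ_i = (y_(i+1) - y_i)/h_i = -12, 8, 1.
  1·m_0 + 4·m_1 + 1·m_2 = 6(Δ_1 - Δ_0) = 120
  1·m_1 + 4·m_2 + 1·m_3 = 6(Δ_2 - Δ_1) = -42
Natural end conditions: m_0 = m_3 = 0.
Solving the tridiagonal system: m_0 = 0, m_1 = 174/5, m_2 = -96/5, m_3 = 0.
On [0, 1], with s_0(x) = a_0 + b_0·x + c_0·x² + d_0·x³: c_0 = m_0/2 = 0, d_0 = (m_1 - m_0)/(6h_0) = 29/5, b_0 = Δ_0 - h_0(2m_0 + m_1)/6 = -89/5.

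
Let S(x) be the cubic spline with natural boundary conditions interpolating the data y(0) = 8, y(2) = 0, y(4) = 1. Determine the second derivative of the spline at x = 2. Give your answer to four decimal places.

3.3750

With σ_i denoting the second derivative at x_i, h_i = 2, 2, and Δ_i = (y_(i+1) − y_i)/h_i = -4, 1/2:
  2·σ_0 + 8·σ_1 + 2·σ_2 = 6(Δ_1 - Δ_0) = 27
Natural end conditions: σ_0 = σ_2 = 0.
Solving: σ_0 = 0, σ_1 = 27/8, σ_2 = 0.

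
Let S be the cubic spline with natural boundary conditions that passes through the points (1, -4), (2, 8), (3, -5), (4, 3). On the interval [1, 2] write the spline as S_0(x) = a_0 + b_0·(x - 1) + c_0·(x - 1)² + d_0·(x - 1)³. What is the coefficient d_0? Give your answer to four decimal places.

-8.0667

Put M_i = S'' at the i-th knot. Here h = (1, 1, 1) and Δ = (12, -13, 8), so the interior equations h_(i-1)·M_(i-1) + 2(h_(i-1)+h_i)·M_i + h_i·M_(i+1) = 6(Δ_i − Δ_(i-1)) read
  1·M_0 + 4·M_1 + 1·M_2 = 6(Δ_1 - Δ_0) = -150
  1·M_1 + 4·M_2 + 1·M_3 = 6(Δ_2 - Δ_1) = 126
Natural end conditions: M_0 = M_3 = 0.
Forward elimination and back-substitution give M_0 = 0, M_1 = -242/5, M_2 = 218/5, M_3 = 0.
On [1, 2], with S_0(x) = a_0 + b_0·(x - 1) + c_0·(x - 1)² + d_0·(x - 1)³: c_0 = M_0/2 = 0, d_0 = (M_1 - M_0)/(6h_0) = -121/15, b_0 = Δ_0 - h_0(2M_0 + M_1)/6 = 301/15.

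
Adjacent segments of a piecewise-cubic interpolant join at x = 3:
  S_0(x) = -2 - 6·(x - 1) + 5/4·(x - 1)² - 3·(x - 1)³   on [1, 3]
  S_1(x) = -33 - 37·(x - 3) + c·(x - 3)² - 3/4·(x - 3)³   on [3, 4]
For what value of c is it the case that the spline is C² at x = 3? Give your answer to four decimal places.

S_0''(x) = 5/2 - 18·(x - 1), so S_0''(3) = -67/2. On the right, S_1''(3) = 2c, so c = -67/4.

-16.7500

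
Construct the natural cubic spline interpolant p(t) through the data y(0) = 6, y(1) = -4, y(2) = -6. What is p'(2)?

0

With M_i denoting the second derivative at x_i, h_i = 1, 1, and Δ_i = (y_(i+1) − y_i)/h_i = -10, -2:
  1·M_0 + 4·M_1 + 1·M_2 = 6(Δ_1 - Δ_0) = 48
Natural end conditions: M_0 = M_2 = 0.
Solving the tridiagonal system: M_0 = 0, M_1 = 12, M_2 = 0.
On [1, 2], p'(t) = b_1 + 2c_1·(t - 1) + 3d_1·(t - 1)² with b_1 = Δ_1 - h_1(2M_1 + M_2)/6 = -6, c_1 = M_1/2 = 6, d_1 = (M_2 - M_1)/(6h_1) = -2. So p'(2) = 0.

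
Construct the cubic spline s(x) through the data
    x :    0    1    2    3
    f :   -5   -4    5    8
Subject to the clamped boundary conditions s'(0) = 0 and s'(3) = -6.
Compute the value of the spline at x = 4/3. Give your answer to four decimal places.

-1.5778

Put σ_i = s'' at the i-th knot. Here h = (1, 1, 1) and Δ = (1, 9, 3), so the interior equations h_(i-1)·σ_(i-1) + 2(h_(i-1)+h_i)·σ_i + h_i·σ_(i+1) = 6(Δ_i − Δ_(i-1)) read
  1·σ_0 + 4·σ_1 + 1·σ_2 = 6(Δ_1 - Δ_0) = 48
  1·σ_1 + 4·σ_2 + 1·σ_3 = 6(Δ_2 - Δ_1) = -36
Clamped end conditions give two more equations: 2h_0·σ_0 + h_0·σ_1 = 6(Δ_0 - s'(0)) = 6 and h_2·σ_2 + 2h_2·σ_3 = 6(s'(3) - Δ_2) = -54.
Solving the tridiagonal system: σ_0 = -22/5, σ_1 = 74/5, σ_2 = -34/5, σ_3 = -118/5.
On [1, 2], s(x) = -4 + 26/5·(x - 1) + 37/5·(x - 1)² - 18/5·(x - 1)³.
With (x - 1) = 1/3: s(4/3) = -71/45.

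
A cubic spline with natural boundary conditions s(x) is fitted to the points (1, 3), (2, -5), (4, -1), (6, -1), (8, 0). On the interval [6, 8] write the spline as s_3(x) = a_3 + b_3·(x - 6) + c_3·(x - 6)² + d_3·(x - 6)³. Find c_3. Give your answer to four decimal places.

Put σ_i = s'' at the i-th knot. Here h = (1, 2, 2, 2) and Δ = (-8, 2, 0, 1/2), so the interior equations h_(i-1)·σ_(i-1) + 2(h_(i-1)+h_i)·σ_i + h_i·σ_(i+1) = 6(Δ_i − Δ_(i-1)) read
  1·σ_0 + 6·σ_1 + 2·σ_2 = 6(Δ_1 - Δ_0) = 60
  2·σ_1 + 8·σ_2 + 2·σ_3 = 6(Δ_2 - Δ_1) = -12
  2·σ_2 + 8·σ_3 + 2·σ_4 = 6(Δ_3 - Δ_2) = 3
Natural end conditions: σ_0 = σ_4 = 0.
Solving: σ_0 = 0, σ_1 = 951/82, σ_2 = -393/82, σ_3 = 129/82, σ_4 = 0.
On [6, 8], with s_3(x) = a_3 + b_3·(x - 6) + c_3·(x - 6)² + d_3·(x - 6)³: c_3 = σ_3/2 = 129/164, d_3 = (σ_4 - σ_3)/(6h_3) = -43/328, b_3 = Δ_3 - h_3(2σ_3 + σ_4)/6 = -45/82.

0.7866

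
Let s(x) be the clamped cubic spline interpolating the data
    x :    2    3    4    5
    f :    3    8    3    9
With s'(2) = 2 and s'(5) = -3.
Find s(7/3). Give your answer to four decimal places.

4.6617

Write M_i for s''(x_i). With h_i = 1, 1, 1 and divided differences Δ_i = 5, -5, 6, the continuity of s' gives the tridiagonal system
  1·M_0 + 4·M_1 + 1·M_2 = 6(Δ_1 - Δ_0) = -60
  1·M_1 + 4·M_2 + 1·M_3 = 6(Δ_2 - Δ_1) = 66
Clamped end conditions give two more equations: 2h_0·M_0 + h_0·M_1 = 6(Δ_0 - s'(2)) = 18 and h_2·M_2 + 2h_2·M_3 = 6(s'(5) - Δ_2) = -54.
Forward elimination and back-substitution give M_0 = 358/15, M_1 = -446/15, M_2 = 526/15, M_3 = -668/15.
On [2, 3], s(x) = 3 + 2·(x - 2) + 179/15·(x - 2)² - 134/15·(x - 2)³.
With (x - 2) = 1/3: s(7/3) = 1888/405.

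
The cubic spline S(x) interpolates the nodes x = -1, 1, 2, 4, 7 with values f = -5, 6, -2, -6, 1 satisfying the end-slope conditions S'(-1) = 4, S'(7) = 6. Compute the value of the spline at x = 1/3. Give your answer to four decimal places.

4.6978

Put M_i = S'' at the i-th knot. Here h = (2, 1, 2, 3) and Δ = (11/2, -8, -2, 7/3), so the interior equations h_(i-1)·M_(i-1) + 2(h_(i-1)+h_i)·M_i + h_i·M_(i+1) = 6(Δ_i − Δ_(i-1)) read
  2·M_0 + 6·M_1 + 1·M_2 = 6(Δ_1 - Δ_0) = -81
  1·M_1 + 6·M_2 + 2·M_3 = 6(Δ_2 - Δ_1) = 36
  2·M_2 + 10·M_3 + 3·M_4 = 6(Δ_3 - Δ_2) = 26
Clamped end conditions give two more equations: 2h_0·M_0 + h_0·M_1 = 6(Δ_0 - S'(-1)) = 9 and h_3·M_3 + 2h_3·M_4 = 6(S'(7) - Δ_3) = 22.
Hence M_0 = 7085/604, M_1 = -2863/151, M_2 = 2809/302, M_3 = -64/151, M_4 = 1757/453.
On [-1, 1], S(x) = -5 + 4·(x + 1) + 7085/1208·(x + 1)² - 6179/2416·(x + 1)³.
With (x + 1) = 4/3: S(1/3) = 19153/4077.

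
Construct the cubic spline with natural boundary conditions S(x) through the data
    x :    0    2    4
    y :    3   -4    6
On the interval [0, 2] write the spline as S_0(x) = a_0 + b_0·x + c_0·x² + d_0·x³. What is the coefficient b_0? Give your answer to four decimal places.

-5.6250

Put M_i = S'' at the i-th knot. Here h = (2, 2) and Δ = (-7/2, 5), so the interior equations h_(i-1)·M_(i-1) + 2(h_(i-1)+h_i)·M_i + h_i·M_(i+1) = 6(Δ_i − Δ_(i-1)) read
  2·M_0 + 8·M_1 + 2·M_2 = 6(Δ_1 - Δ_0) = 51
Natural end conditions: M_0 = M_2 = 0.
Hence M_0 = 0, M_1 = 51/8, M_2 = 0.
On [0, 2], with S_0(x) = a_0 + b_0·x + c_0·x² + d_0·x³: c_0 = M_0/2 = 0, d_0 = (M_1 - M_0)/(6h_0) = 17/32, b_0 = Δ_0 - h_0(2M_0 + M_1)/6 = -45/8.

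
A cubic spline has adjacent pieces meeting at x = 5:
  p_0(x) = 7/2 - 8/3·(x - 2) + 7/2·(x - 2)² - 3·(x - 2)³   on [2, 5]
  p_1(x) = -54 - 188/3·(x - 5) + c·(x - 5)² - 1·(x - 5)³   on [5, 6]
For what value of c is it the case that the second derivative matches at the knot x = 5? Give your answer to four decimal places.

p_0''(x) = 7 - 18·(x - 2), so p_0''(5) = -47. On the right, p_1''(5) = 2c, so c = -47/2.

-23.5000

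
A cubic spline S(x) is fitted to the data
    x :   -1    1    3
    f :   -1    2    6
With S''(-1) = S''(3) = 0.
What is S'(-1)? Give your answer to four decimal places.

Put M_i = S'' at the i-th knot. Here h = (2, 2) and Δ = (3/2, 2), so the interior equations h_(i-1)·M_(i-1) + 2(h_(i-1)+h_i)·M_i + h_i·M_(i+1) = 6(Δ_i − Δ_(i-1)) read
  2·M_0 + 8·M_1 + 2·M_2 = 6(Δ_1 - Δ_0) = 3
Natural end conditions: M_0 = M_2 = 0.
Solving the tridiagonal system: M_0 = 0, M_1 = 3/8, M_2 = 0.
On [-1, 1], S'(x) = b_0 + 2c_0·(x + 1) + 3d_0·(x + 1)² with b_0 = Δ_0 - h_0(2M_0 + M_1)/6 = 11/8, c_0 = M_0/2 = 0, d_0 = (M_1 - M_0)/(6h_0) = 1/32. So S'(-1) = 11/8.

1.3750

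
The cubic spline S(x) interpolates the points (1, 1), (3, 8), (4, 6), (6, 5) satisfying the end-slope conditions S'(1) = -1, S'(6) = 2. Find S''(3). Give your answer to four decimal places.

-9.7500

With M_i denoting the second derivative at x_i, h_i = 2, 1, 2, and Δ_i = (y_(i+1) − y_i)/h_i = 7/2, -2, -1/2:
  2·M_0 + 6·M_1 + 1·M_2 = 6(Δ_1 - Δ_0) = -33
  1·M_1 + 6·M_2 + 2·M_3 = 6(Δ_2 - Δ_1) = 9
Clamped end conditions give two more equations: 2h_0·M_0 + h_0·M_1 = 6(Δ_0 - S'(1)) = 27 and h_2·M_2 + 2h_2·M_3 = 6(S'(6) - Δ_2) = 15.
Solving: M_0 = 93/8, M_1 = -39/4, M_2 = 9/4, M_3 = 21/8.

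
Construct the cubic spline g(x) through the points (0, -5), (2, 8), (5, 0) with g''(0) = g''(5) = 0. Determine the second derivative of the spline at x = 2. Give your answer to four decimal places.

With σ_i denoting the second derivative at x_i, h_i = 2, 3, and Δ_i = (y_(i+1) − y_i)/h_i = 13/2, -8/3:
  2·σ_0 + 10·σ_1 + 3·σ_2 = 6(Δ_1 - Δ_0) = -55
Natural end conditions: σ_0 = σ_2 = 0.
Forward elimination and back-substitution give σ_0 = 0, σ_1 = -11/2, σ_2 = 0.

-5.5000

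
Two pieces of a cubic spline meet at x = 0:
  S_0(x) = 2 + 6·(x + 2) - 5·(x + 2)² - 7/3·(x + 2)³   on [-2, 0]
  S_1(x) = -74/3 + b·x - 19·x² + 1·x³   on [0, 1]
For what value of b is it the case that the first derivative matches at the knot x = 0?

-42

S_0'(x) = 6 - 10·(x + 2) - 7·(x + 2)², so S_0'(0) = -42. On the right, S_1'(0) = b, so b = -42.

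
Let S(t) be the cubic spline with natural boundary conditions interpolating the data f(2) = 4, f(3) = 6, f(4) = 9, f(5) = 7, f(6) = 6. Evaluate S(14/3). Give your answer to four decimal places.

7.8942

Let σ_i = S''(x_i). Step sizes h_i = 1, 1, 1, 1; slopes of the chords Δ_i = (y_(i+1) - y_i)/h_i = 2, 3, -2, -1.
  1·σ_0 + 4·σ_1 + 1·σ_2 = 6(Δ_1 - Δ_0) = 6
  1·σ_1 + 4·σ_2 + 1·σ_3 = 6(Δ_2 - Δ_1) = -30
  1·σ_2 + 4·σ_3 + 1·σ_4 = 6(Δ_3 - Δ_2) = 6
Natural end conditions: σ_0 = σ_4 = 0.
Forward elimination and back-substitution give σ_0 = 0, σ_1 = 27/7, σ_2 = -66/7, σ_3 = 27/7, σ_4 = 0.
On [4, 5], S(t) = 9 + 1/2·(t - 4) - 33/7·(t - 4)² + 31/14·(t - 4)³.
With (t - 4) = 2/3: S(14/3) = 1492/189.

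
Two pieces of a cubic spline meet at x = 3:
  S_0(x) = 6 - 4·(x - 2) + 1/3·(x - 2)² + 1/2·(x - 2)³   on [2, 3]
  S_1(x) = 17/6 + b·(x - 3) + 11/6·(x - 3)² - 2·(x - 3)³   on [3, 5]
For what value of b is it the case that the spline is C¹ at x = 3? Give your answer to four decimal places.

-1.8333

S_0'(x) = -4 + 2/3·(x - 2) + 3/2·(x - 2)², so S_0'(3) = -11/6. On the right, S_1'(3) = b, so b = -11/6.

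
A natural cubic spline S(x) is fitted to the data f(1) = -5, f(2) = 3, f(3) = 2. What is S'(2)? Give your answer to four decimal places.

3.5000

Put M_i = S'' at the i-th knot. Here h = (1, 1) and Δ = (8, -1), so the interior equations h_(i-1)·M_(i-1) + 2(h_(i-1)+h_i)·M_i + h_i·M_(i+1) = 6(Δ_i − Δ_(i-1)) read
  1·M_0 + 4·M_1 + 1·M_2 = 6(Δ_1 - Δ_0) = -54
Natural end conditions: M_0 = M_2 = 0.
Forward elimination and back-substitution give M_0 = 0, M_1 = -27/2, M_2 = 0.
On [2, 3], S'(x) = b_1 + 2c_1·(x - 2) + 3d_1·(x - 2)² with b_1 = Δ_1 - h_1(2M_1 + M_2)/6 = 7/2, c_1 = M_1/2 = -27/4, d_1 = (M_2 - M_1)/(6h_1) = 9/4. So S'(2) = 7/2.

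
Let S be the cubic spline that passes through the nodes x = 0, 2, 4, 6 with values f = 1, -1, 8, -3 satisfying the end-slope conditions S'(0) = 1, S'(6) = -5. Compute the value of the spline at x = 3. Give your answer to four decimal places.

4.1250

Put M_i = S'' at the i-th knot. Here h = (2, 2, 2) and Δ = (-1, 9/2, -11/2), so the interior equations h_(i-1)·M_(i-1) + 2(h_(i-1)+h_i)·M_i + h_i·M_(i+1) = 6(Δ_i − Δ_(i-1)) read
  2·M_0 + 8·M_1 + 2·M_2 = 6(Δ_1 - Δ_0) = 33
  2·M_1 + 8·M_2 + 2·M_3 = 6(Δ_2 - Δ_1) = -60
Clamped end conditions give two more equations: 2h_0·M_0 + h_0·M_1 = 6(Δ_0 - S'(0)) = -12 and h_2·M_2 + 2h_2·M_3 = 6(S'(6) - Δ_2) = 3.
Hence M_0 = -37/5, M_1 = 44/5, M_2 = -113/10, M_3 = 32/5.
On [2, 4], S(x) = -1 + 12/5·(x - 2) + 22/5·(x - 2)² - 67/40·(x - 2)³.
With (x - 2) = 1: S(3) = 33/8.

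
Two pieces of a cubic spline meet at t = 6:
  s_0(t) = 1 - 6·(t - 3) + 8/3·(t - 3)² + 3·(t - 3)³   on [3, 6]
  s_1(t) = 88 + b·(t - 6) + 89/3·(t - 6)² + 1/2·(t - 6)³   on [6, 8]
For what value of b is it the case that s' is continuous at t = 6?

s_0'(t) = -6 + 16/3·(t - 3) + 9·(t - 3)², so s_0'(6) = 91. On the right, s_1'(6) = b, so b = 91.

91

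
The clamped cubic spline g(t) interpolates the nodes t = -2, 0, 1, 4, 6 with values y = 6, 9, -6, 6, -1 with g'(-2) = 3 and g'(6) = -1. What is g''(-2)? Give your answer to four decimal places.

9.4118

Put M_i = g'' at the i-th knot. Here h = (2, 1, 3, 2) and Δ = (3/2, -15, 4, -7/2), so the interior equations h_(i-1)·M_(i-1) + 2(h_(i-1)+h_i)·M_i + h_i·M_(i+1) = 6(Δ_i − Δ_(i-1)) read
  2·M_0 + 6·M_1 + 1·M_2 = 6(Δ_1 - Δ_0) = -99
  1·M_1 + 8·M_2 + 3·M_3 = 6(Δ_2 - Δ_1) = 114
  3·M_2 + 10·M_3 + 2·M_4 = 6(Δ_3 - Δ_2) = -45
Clamped end conditions give two more equations: 2h_0·M_0 + h_0·M_1 = 6(Δ_0 - g'(-2)) = -9 and h_3·M_3 + 2h_3·M_4 = 6(g'(6) - Δ_3) = 15.
Hence M_0 = 160/17, M_1 = -793/34, M_2 = 376/17, M_3 = -449/34, M_4 = 176/17.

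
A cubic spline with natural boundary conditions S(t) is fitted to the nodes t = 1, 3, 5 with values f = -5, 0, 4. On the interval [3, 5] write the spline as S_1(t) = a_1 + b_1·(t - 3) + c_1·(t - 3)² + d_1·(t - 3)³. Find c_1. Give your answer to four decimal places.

-0.1875

With m_i denoting the second derivative at x_i, h_i = 2, 2, and Δ_i = (y_(i+1) − y_i)/h_i = 5/2, 2:
  2·m_0 + 8·m_1 + 2·m_2 = 6(Δ_1 - Δ_0) = -3
Natural end conditions: m_0 = m_2 = 0.
Solving: m_0 = 0, m_1 = -3/8, m_2 = 0.
On [3, 5], with S_1(t) = a_1 + b_1·(t - 3) + c_1·(t - 3)² + d_1·(t - 3)³: c_1 = m_1/2 = -3/16, d_1 = (m_2 - m_1)/(6h_1) = 1/32, b_1 = Δ_1 - h_1(2m_1 + m_2)/6 = 9/4.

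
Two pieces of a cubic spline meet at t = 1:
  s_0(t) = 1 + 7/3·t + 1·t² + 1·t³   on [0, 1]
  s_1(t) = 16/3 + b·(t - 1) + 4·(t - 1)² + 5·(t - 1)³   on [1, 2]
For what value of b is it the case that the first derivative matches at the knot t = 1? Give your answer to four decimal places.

s_0'(t) = 7/3 + 2·t + 3·t², so s_0'(1) = 22/3. On the right, s_1'(1) = b, so b = 22/3.

7.3333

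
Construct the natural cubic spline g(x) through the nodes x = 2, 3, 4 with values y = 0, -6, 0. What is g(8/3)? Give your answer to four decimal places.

-5.1111

Write m_i for g''(x_i). With h_i = 1, 1 and divided differences Δ_i = -6, 6, the continuity of g' gives the tridiagonal system
  1·m_0 + 4·m_1 + 1·m_2 = 6(Δ_1 - Δ_0) = 72
Natural end conditions: m_0 = m_2 = 0.
Solving: m_0 = 0, m_1 = 18, m_2 = 0.
On [2, 3], g(x) = 0 - 9·(x - 2) + 0·(x - 2)² + 3·(x - 2)³.
With (x - 2) = 2/3: g(8/3) = -46/9.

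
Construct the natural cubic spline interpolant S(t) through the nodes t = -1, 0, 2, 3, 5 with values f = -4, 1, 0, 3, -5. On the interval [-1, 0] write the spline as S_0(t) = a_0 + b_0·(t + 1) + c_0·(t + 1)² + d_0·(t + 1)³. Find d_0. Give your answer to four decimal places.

Let M_i = S''(x_i). Step sizes h_i = 1, 2, 1, 2; slopes of the chords Δ_i = (y_(i+1) - y_i)/h_i = 5, -1/2, 3, -4.
  1·M_0 + 6·M_1 + 2·M_2 = 6(Δ_1 - Δ_0) = -33
  2·M_1 + 6·M_2 + 1·M_3 = 6(Δ_2 - Δ_1) = 21
  1·M_2 + 6·M_3 + 2·M_4 = 6(Δ_3 - Δ_2) = -42
Natural end conditions: M_0 = M_4 = 0.
Solving the tridiagonal system: M_0 = 0, M_1 = -497/62, M_2 = 234/31, M_3 = -256/31, M_4 = 0.
On [-1, 0], with S_0(t) = a_0 + b_0·(t + 1) + c_0·(t + 1)² + d_0·(t + 1)³: c_0 = M_0/2 = 0, d_0 = (M_1 - M_0)/(6h_0) = -497/372, b_0 = Δ_0 - h_0(2M_0 + M_1)/6 = 2357/372.

-1.3360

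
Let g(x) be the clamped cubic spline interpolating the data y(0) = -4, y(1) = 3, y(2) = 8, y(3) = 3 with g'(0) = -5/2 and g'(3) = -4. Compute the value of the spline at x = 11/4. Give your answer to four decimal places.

4.2734

Put σ_i = g'' at the i-th knot. Here h = (1, 1, 1) and Δ = (7, 5, -5), so the interior equations h_(i-1)·σ_(i-1) + 2(h_(i-1)+h_i)·σ_i + h_i·σ_(i+1) = 6(Δ_i − Δ_(i-1)) read
  1·σ_0 + 4·σ_1 + 1·σ_2 = 6(Δ_1 - Δ_0) = -12
  1·σ_1 + 4·σ_2 + 1·σ_3 = 6(Δ_2 - Δ_1) = -60
Clamped end conditions give two more equations: 2h_0·σ_0 + h_0·σ_1 = 6(Δ_0 - g'(0)) = 57 and h_2·σ_2 + 2h_2·σ_3 = 6(g'(3) - Δ_2) = 6.
Solving: σ_0 = 32, σ_1 = -7, σ_2 = -16, σ_3 = 11.
On [2, 3], g(x) = 8 - 3/2·(x - 2) - 8·(x - 2)² + 9/2·(x - 2)³.
With (x - 2) = 3/4: g(11/4) = 547/128.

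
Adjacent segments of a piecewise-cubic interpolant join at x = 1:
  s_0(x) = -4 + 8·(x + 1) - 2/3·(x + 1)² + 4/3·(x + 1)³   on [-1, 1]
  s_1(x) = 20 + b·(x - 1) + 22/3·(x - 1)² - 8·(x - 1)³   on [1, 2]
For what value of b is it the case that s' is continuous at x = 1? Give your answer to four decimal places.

21.3333

s_0'(x) = 8 - 4/3·(x + 1) + 4·(x + 1)², so s_0'(1) = 64/3. On the right, s_1'(1) = b, so b = 64/3.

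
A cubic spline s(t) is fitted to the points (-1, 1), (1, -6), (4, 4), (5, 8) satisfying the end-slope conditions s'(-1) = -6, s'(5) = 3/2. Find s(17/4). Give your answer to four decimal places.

Let m_i = s''(x_i). Step sizes h_i = 2, 3, 1; slopes of the chords Δ_i = (y_(i+1) - y_i)/h_i = -7/2, 10/3, 4.
  2·m_0 + 10·m_1 + 3·m_2 = 6(Δ_1 - Δ_0) = 41
  3·m_1 + 8·m_2 + 1·m_3 = 6(Δ_2 - Δ_1) = 4
Clamped end conditions give two more equations: 2h_0·m_0 + h_0·m_1 = 6(Δ_0 - s'(-1)) = 15 and h_2·m_2 + 2h_2·m_3 = 6(s'(5) - Δ_2) = -15.
Solving: m_0 = 74/39, m_1 = 289/78, m_2 = 2/39, m_3 = -587/78.
On [4, 5], s(t) = 4 + 817/156·(t - 4) + 1/39·(t - 4)² - 197/156·(t - 4)³.
With (t - 4) = 1/4: s(17/4) = 17609/3328.

5.2912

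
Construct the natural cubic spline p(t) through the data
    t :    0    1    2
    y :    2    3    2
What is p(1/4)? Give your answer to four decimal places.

Let σ_i = p''(x_i). Step sizes h_i = 1, 1; slopes of the chords Δ_i = (y_(i+1) - y_i)/h_i = 1, -1.
  1·σ_0 + 4·σ_1 + 1·σ_2 = 6(Δ_1 - Δ_0) = -12
Natural end conditions: σ_0 = σ_2 = 0.
Solving: σ_0 = 0, σ_1 = -3, σ_2 = 0.
On [0, 1], p(t) = 2 + 3/2·t + 0·t² - 1/2·t³.
With t = 1/4: p(1/4) = 303/128.

2.3672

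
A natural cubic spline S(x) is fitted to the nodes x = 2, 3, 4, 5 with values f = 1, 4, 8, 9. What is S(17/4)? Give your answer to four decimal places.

8.5344

With m_i denoting the second derivative at x_i, h_i = 1, 1, 1, and Δ_i = (y_(i+1) − y_i)/h_i = 3, 4, 1:
  1·m_0 + 4·m_1 + 1·m_2 = 6(Δ_1 - Δ_0) = 6
  1·m_1 + 4·m_2 + 1·m_3 = 6(Δ_2 - Δ_1) = -18
Natural end conditions: m_0 = m_3 = 0.
Forward elimination and back-substitution give m_0 = 0, m_1 = 14/5, m_2 = -26/5, m_3 = 0.
On [4, 5], S(x) = 8 + 41/15·(x - 4) - 13/5·(x - 4)² + 13/15·(x - 4)³.
With (x - 4) = 1/4: S(17/4) = 2731/320.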